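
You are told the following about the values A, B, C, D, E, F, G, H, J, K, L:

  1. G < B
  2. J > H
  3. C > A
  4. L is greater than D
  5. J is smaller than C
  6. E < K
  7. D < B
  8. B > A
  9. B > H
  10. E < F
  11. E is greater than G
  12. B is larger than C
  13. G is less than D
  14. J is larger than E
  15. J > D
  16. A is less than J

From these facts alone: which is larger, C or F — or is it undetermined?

Following every chain through F: below F we get G, E.
C is not reached, and no chain runs the other way from C to F.
So the given relations leave the order of F and C undetermined.

undetermined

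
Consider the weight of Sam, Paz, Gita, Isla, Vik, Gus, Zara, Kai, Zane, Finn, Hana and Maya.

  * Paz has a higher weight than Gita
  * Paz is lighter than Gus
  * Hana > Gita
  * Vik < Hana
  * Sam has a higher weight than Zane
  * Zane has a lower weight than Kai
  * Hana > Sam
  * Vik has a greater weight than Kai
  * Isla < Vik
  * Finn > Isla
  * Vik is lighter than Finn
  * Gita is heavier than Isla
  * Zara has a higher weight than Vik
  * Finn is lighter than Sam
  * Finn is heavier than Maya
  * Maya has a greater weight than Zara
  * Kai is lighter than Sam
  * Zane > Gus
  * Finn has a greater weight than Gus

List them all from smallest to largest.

Isla < Gita < Paz < Gus < Zane < Kai < Vik < Zara < Maya < Finn < Sam < Hana

The consecutive links are each given: Isla < Gita; Gita < Paz; Paz < Gus; Gus < Zane; Zane < Kai; Kai < Vik; Vik < Zara; Zara < Maya; Maya < Finn; Finn < Sam; Sam < Hana.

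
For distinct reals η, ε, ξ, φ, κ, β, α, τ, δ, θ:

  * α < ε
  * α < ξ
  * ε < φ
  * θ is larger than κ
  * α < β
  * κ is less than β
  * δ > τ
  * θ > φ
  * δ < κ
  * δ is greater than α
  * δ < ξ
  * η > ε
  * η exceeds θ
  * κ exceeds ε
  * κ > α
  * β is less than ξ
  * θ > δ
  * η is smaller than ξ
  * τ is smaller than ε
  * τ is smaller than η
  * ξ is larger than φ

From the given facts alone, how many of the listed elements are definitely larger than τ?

8

From τ the given relations immediately reach ε, δ, η.
From those, κ, φ, θ, ξ — 7 in total.
From those, β — 8 in total.
No other element is forced above τ by the given relations, so the count is 8.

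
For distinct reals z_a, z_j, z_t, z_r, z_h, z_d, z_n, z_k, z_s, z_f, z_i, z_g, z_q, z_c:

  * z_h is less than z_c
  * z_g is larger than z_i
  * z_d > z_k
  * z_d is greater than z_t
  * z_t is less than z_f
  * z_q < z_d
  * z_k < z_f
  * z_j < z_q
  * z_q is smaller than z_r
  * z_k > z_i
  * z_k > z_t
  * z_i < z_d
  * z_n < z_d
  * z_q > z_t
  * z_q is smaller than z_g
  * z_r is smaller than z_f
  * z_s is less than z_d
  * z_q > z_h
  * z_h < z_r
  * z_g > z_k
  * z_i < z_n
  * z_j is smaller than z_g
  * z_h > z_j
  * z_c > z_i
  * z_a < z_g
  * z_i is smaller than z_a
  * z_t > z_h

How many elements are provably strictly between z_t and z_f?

Chaining upward from z_t reaches: z_q, z_r, z_k, z_d, z_g.
Chaining downward from z_f reaches: z_j, z_i, z_h, z_q, z_r, z_k.
Strictly between z_t and z_f are those in both lists: z_q, z_r, z_k — 3 elements.

3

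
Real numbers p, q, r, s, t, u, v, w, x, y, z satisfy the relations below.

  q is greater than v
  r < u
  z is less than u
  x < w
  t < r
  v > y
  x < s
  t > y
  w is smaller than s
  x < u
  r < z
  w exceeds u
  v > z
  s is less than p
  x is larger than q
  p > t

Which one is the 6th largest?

q

The consecutive relations fix a unique order: y < t < r < z < v < q < x < u < w < s < p.
Counting 6 from the largest end gives q.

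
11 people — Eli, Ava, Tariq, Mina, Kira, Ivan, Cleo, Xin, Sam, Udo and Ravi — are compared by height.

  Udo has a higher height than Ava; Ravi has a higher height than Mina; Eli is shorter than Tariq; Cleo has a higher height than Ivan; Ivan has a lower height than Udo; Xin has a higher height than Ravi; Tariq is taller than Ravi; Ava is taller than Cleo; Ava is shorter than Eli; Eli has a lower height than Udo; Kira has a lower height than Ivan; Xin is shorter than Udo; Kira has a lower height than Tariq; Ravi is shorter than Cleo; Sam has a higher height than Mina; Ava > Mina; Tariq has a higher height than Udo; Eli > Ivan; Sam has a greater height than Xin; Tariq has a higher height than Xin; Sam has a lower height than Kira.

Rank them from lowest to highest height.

The consecutive links are each given: Mina < Ravi; Ravi < Xin; Xin < Sam; Sam < Kira; Kira < Ivan; Ivan < Cleo; Cleo < Ava; Ava < Eli; Eli < Udo; Udo < Tariq.

Mina < Ravi < Xin < Sam < Kira < Ivan < Cleo < Ava < Eli < Udo < Tariq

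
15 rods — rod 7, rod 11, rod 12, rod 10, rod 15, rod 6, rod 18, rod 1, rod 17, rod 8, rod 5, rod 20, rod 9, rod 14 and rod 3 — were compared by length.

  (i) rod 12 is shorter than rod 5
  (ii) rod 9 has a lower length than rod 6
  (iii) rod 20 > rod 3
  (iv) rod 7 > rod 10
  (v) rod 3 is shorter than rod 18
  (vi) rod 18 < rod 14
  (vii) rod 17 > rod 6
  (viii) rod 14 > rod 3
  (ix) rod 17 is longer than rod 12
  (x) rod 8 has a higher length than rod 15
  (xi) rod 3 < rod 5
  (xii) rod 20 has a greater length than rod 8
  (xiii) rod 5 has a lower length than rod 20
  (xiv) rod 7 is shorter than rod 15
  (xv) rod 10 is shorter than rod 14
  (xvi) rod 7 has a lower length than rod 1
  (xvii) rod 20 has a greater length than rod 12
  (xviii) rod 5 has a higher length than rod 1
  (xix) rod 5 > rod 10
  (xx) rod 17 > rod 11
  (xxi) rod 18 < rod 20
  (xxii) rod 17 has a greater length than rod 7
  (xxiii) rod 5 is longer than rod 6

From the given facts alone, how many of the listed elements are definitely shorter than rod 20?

From rod 20 the given relations immediately reach rod 12, rod 3, rod 5, rod 18, rod 8.
From those, rod 10, rod 6, rod 15, rod 1 — 9 in total.
From those, rod 9, rod 7 — 11 in total.
Nothing else is reachable below rod 20; 11 in all.

11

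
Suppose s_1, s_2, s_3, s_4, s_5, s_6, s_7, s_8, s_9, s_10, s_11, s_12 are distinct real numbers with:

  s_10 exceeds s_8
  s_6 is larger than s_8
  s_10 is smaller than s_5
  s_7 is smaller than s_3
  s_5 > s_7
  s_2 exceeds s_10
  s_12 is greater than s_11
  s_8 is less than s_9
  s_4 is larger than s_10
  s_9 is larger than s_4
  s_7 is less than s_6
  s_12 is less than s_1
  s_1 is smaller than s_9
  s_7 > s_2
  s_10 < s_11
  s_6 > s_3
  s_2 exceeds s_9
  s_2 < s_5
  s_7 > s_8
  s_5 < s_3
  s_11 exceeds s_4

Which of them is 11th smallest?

s_3

Piecing the relations together gives one ordering: s_8 < s_10 < s_4 < s_11 < s_12 < s_1 < s_9 < s_2 < s_7 < s_5 < s_3 < s_6.
The 11th smallest is s_3.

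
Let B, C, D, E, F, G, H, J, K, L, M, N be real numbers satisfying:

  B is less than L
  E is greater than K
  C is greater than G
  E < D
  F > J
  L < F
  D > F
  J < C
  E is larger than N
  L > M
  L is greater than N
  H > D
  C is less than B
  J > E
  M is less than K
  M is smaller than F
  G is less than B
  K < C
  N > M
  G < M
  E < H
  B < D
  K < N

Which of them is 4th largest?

L

Chaining the given pairs: G < M < K < N < E < J < C < B < L < F < D < H.
Counting 4 from the largest end gives L.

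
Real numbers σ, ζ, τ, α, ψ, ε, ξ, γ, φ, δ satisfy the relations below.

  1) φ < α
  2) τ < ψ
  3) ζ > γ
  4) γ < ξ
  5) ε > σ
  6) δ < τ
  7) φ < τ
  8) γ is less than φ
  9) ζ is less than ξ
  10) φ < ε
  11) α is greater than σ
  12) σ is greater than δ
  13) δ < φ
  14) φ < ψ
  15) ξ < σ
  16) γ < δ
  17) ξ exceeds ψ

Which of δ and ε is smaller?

Link the given pairs in sequence: δ < φ; φ < ψ; ψ < ξ; ξ < σ; σ < ε.
Chaining these gives δ < φ < ψ < ξ < σ < ε.
So δ < ε; δ is the smaller of the two.

δ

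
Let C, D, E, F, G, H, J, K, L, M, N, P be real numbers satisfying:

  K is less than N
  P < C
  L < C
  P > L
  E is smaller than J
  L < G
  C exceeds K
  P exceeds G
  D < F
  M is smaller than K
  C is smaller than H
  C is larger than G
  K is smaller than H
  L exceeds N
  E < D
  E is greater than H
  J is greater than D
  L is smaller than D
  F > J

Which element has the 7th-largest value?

P

Piecing the relations together gives one ordering: M < K < N < L < G < P < C < H < E < D < J < F.
Counting 7 from the largest end gives P.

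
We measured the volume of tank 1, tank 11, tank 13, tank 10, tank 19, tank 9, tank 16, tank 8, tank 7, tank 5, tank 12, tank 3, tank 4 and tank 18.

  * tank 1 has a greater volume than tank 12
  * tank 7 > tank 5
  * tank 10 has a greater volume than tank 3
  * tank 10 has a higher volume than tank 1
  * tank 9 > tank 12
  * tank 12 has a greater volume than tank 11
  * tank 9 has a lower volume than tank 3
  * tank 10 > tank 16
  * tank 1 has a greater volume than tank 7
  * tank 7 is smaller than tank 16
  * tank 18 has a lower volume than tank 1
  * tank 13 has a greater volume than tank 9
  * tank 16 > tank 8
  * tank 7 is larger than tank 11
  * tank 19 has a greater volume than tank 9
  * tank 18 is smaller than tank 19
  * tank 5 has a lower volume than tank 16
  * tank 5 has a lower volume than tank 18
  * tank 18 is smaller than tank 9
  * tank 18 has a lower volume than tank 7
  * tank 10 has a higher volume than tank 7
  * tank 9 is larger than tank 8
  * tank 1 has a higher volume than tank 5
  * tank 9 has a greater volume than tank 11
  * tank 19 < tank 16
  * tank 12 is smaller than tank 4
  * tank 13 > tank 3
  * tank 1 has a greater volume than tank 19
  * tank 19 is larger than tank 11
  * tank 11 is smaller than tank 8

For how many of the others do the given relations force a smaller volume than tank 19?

6

From tank 19 the given relations immediately reach tank 11, tank 18, tank 9.
From those, tank 5, tank 12, tank 8 — 6 in total.
No other element is forced below tank 19 by the given relations, so the count is 6.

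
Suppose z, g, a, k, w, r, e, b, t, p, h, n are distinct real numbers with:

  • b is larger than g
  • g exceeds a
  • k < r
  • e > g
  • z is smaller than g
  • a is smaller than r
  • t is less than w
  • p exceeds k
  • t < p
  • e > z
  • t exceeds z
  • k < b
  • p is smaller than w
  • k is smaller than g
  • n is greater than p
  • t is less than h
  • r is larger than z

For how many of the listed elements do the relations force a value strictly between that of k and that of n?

1

The relations place k below n. An element lies strictly between them when it is forced above k and also forced below n.
Above k: {g, p, r, e, w, b}. Below n: {z, t, p}.
Intersection: {p} — 1.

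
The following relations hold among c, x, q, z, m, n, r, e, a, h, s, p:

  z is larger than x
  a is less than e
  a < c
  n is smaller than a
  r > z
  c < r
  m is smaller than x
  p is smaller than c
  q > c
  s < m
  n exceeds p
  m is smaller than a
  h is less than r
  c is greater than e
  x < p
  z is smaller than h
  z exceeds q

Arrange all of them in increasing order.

Nothing is placed below s, so it is least; from there s < m; m < x; x < p; p < n; n < a; a < e; e < c; c < q; q < z; z < h; h < r, each given directly.

s < m < x < p < n < a < e < c < q < z < h < r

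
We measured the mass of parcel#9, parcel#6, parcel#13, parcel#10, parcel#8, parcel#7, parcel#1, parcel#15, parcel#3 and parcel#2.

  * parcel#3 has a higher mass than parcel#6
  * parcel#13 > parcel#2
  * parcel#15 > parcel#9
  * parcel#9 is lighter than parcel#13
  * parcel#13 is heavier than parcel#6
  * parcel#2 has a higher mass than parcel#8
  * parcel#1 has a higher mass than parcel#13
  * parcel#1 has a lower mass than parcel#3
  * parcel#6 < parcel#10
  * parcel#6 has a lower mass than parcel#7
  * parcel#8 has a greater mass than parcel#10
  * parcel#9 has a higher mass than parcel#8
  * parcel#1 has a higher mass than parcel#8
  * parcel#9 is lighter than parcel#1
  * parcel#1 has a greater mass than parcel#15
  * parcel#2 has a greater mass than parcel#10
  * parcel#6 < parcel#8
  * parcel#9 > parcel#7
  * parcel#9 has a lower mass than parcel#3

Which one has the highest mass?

Chaining downward from parcel#3: directly below it, parcel#6, parcel#9, parcel#1; then parcel#8, parcel#7, parcel#15, parcel#13; then parcel#10, parcel#2.
That covers every other element, and nothing is given above parcel#3, so parcel#3 is the highest mass.

parcel#3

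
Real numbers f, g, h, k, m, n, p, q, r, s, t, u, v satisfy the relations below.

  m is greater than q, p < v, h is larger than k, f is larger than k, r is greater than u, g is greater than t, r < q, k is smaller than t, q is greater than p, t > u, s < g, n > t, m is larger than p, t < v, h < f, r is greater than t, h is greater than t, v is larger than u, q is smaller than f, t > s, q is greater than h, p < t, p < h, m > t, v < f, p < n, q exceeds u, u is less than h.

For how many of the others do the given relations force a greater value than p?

Directly above p: t, n, h, q, v, m.
One step further: r, g, f (9 so far).
No other element is forced above p by the given relations, so the count is 9.

9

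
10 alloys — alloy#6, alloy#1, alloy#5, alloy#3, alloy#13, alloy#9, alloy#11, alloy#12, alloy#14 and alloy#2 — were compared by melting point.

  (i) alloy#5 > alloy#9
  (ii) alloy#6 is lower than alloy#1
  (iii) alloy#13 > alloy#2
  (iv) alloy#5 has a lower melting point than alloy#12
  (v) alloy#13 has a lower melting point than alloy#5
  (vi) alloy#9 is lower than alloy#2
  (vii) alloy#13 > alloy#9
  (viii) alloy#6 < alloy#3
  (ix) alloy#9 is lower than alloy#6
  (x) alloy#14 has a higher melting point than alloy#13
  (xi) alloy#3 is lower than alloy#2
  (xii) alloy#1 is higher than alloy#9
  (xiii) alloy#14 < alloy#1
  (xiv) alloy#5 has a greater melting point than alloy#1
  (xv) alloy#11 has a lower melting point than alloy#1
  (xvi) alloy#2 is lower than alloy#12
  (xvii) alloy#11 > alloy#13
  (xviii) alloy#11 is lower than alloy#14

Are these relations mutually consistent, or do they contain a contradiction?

consistent

The single ordering alloy#9 < alloy#6 < alloy#3 < alloy#2 < alloy#13 < alloy#11 < alloy#14 < alloy#1 < alloy#5 < alloy#12 satisfies every listed relation, so no contradiction arises.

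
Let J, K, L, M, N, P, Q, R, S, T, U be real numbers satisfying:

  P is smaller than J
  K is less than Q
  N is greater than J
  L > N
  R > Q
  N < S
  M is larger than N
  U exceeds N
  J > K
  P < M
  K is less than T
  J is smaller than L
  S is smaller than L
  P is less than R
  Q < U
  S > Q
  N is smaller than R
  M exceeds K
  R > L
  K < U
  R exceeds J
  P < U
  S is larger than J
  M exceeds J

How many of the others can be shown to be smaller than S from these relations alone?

5

Directly below S: J, N, Q.
One step further: K, P (5 so far).
Nothing else is reachable below S; 5 in all.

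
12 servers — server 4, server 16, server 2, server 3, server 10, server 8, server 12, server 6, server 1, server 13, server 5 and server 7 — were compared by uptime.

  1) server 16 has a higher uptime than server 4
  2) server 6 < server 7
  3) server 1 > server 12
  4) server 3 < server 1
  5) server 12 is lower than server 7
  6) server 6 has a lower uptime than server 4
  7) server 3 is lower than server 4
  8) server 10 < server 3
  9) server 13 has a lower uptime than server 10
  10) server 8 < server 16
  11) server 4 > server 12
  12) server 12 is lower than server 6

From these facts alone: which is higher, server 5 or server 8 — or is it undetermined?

undetermined

Following every chain through server 5: nothing is chained to server 5.
server 8 is not reached, and no chain runs the other way from server 8 to server 5.
So the given relations leave the order of server 5 and server 8 undetermined.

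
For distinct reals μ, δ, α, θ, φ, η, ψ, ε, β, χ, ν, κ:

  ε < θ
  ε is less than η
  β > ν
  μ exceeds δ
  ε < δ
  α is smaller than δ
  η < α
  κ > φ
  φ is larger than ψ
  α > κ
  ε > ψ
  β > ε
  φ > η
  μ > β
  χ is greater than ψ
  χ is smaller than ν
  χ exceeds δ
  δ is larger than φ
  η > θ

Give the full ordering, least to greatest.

ψ < ε < θ < η < φ < κ < α < δ < χ < ν < β < μ

Nothing is placed below ψ, so it is least; from there ψ < ε; ε < θ; θ < η; η < φ; φ < κ; κ < α; α < δ; δ < χ; χ < ν; ν < β; β < μ, each given directly.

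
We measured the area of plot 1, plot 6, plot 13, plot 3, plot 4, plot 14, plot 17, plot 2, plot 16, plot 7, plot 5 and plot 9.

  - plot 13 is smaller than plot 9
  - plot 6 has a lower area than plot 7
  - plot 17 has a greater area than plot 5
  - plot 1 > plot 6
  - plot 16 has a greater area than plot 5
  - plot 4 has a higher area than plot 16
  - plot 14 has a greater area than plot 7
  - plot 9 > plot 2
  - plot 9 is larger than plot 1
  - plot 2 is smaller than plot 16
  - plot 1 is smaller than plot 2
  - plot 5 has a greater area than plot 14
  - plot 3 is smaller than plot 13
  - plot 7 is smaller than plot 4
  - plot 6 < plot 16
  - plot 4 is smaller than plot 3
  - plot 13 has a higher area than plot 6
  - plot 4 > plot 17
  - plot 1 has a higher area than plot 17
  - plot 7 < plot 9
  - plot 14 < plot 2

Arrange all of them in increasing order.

plot 6 < plot 7 < plot 14 < plot 5 < plot 17 < plot 1 < plot 2 < plot 16 < plot 4 < plot 3 < plot 13 < plot 9

Each adjacent pair is fixed by a given relation: plot 6 < plot 7; plot 7 < plot 14; plot 14 < plot 5; plot 5 < plot 17; plot 17 < plot 1; plot 1 < plot 2; plot 2 < plot 16; plot 16 < plot 4; plot 4 < plot 3; plot 3 < plot 13; plot 13 < plot 9. Chaining them end to end gives the full order.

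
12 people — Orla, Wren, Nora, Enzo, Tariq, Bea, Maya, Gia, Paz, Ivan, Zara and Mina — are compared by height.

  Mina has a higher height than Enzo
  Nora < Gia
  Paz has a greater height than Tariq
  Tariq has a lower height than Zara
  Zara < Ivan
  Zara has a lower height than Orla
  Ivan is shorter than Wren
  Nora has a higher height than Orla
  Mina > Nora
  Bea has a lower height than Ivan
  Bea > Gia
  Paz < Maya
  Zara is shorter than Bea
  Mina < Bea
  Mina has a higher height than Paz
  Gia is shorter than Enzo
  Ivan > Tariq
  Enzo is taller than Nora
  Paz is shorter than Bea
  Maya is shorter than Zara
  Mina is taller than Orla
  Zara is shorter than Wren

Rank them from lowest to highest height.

Tariq < Paz < Maya < Zara < Orla < Nora < Gia < Enzo < Mina < Bea < Ivan < Wren

Each adjacent pair is fixed by a given relation: Tariq < Paz; Paz < Maya; Maya < Zara; Zara < Orla; Orla < Nora; Nora < Gia; Gia < Enzo; Enzo < Mina; Mina < Bea; Bea < Ivan; Ivan < Wren. Chaining them end to end gives the full order.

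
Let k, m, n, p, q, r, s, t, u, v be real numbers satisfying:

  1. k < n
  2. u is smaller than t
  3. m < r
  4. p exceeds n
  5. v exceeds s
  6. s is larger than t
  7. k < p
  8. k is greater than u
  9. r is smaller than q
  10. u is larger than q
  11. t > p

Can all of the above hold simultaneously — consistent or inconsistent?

Every relation is compatible with m < r < q < u < k < n < p < t < s < v; the set is consistent.

consistent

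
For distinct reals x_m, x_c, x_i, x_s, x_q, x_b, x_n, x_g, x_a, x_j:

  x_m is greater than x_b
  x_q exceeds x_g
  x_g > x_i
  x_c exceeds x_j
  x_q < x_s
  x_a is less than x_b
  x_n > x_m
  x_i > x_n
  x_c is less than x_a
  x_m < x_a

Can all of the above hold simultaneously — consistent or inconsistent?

We have x_m < x_a stated directly, yet also x_a < x_b < x_m by chaining the others — so x_a < x_m. Contradiction.

inconsistent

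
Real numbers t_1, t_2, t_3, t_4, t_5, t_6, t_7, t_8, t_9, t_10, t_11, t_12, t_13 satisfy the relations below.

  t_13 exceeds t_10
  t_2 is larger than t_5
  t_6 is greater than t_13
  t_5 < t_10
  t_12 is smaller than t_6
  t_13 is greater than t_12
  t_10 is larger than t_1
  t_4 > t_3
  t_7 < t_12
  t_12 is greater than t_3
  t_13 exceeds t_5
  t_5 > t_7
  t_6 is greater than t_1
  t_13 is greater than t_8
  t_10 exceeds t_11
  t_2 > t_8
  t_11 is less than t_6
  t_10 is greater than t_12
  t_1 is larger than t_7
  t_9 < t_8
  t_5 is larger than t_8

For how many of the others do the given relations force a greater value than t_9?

Directly above t_9: t_8.
One step further: t_5, t_13, t_2 (4 so far).
One step further: t_10, t_6 (6 so far).
No other element is forced above t_9 by the given relations, so the count is 6.

6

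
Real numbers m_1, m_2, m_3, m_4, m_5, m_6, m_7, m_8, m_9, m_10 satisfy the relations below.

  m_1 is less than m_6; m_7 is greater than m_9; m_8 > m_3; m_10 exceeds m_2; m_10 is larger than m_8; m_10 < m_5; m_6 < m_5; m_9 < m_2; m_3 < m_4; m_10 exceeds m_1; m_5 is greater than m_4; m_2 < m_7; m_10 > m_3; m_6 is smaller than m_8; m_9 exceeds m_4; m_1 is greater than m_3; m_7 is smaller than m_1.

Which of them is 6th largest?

Chaining the given pairs: m_3 < m_4 < m_9 < m_2 < m_7 < m_1 < m_6 < m_8 < m_10 < m_5.
The 6th largest is m_7.

m_7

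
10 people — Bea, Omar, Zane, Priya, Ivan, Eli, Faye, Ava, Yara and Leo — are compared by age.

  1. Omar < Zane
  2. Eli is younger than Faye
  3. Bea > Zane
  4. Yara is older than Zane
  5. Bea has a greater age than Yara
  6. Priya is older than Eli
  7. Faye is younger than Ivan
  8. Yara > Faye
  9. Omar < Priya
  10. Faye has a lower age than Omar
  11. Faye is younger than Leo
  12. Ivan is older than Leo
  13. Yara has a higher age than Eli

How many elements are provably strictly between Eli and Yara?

Chaining upward from Eli reaches: Faye, Leo, Omar, Priya, Ivan, Zane, Bea.
Chaining downward from Yara reaches: Faye, Omar, Zane.
Strictly between Eli and Yara are those in both lists: Faye, Omar, Zane — 3 elements.

3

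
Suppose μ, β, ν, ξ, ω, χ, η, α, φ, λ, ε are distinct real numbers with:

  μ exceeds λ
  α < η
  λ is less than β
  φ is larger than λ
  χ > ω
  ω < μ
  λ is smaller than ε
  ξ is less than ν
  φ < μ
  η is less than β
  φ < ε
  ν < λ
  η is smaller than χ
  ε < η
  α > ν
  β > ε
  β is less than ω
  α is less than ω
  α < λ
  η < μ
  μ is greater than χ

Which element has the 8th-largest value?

Chaining the given pairs: ξ < ν < α < λ < φ < ε < η < β < ω < χ < μ.
The 8th largest is λ.

λ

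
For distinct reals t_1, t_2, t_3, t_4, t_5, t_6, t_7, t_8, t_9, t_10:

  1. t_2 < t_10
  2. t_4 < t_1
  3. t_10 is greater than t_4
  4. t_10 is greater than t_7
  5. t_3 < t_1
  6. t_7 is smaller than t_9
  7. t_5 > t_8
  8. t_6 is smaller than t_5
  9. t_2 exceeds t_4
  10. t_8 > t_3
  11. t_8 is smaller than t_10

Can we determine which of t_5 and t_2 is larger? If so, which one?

Following every chain through t_5: below t_5 we get t_3, t_8, t_6.
t_2 is not reached, and no chain runs the other way from t_2 to t_5.
So the given relations leave the order of t_5 and t_2 undetermined.

undetermined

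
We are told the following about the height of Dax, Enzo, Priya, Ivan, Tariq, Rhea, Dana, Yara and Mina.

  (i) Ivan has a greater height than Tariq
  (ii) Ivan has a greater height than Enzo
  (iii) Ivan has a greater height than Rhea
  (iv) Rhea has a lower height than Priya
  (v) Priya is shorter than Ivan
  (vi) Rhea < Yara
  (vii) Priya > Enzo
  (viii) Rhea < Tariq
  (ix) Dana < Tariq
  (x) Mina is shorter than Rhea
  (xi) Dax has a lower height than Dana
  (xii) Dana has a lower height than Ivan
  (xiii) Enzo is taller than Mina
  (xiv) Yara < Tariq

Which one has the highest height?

Mina is not greatest since Mina < Rhea; Dax is not greatest since Dax < Dana; Dana is not greatest since Dana < Tariq; Enzo is not greatest since Enzo < Ivan; Rhea is not greatest since Rhea < Tariq; Yara is not greatest since Yara < Tariq; Tariq is not greatest since Tariq < Ivan; Priya is not greatest since Priya < Ivan.
Only Ivan has nothing above it, so Ivan is the highest height.

Ivan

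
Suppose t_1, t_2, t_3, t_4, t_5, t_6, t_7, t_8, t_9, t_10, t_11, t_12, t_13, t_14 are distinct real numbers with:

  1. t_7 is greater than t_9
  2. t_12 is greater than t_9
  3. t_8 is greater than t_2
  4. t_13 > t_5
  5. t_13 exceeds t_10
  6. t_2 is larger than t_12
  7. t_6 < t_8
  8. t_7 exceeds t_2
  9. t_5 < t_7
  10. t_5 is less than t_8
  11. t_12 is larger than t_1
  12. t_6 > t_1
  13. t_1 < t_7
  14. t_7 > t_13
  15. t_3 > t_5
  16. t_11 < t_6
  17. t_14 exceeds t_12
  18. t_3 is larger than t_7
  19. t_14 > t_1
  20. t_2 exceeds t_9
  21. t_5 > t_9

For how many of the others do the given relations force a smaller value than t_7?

7

From t_7 the given relations immediately reach t_1, t_9, t_5, t_13, t_2.
From those, t_12, t_10 — 7 in total.
No other element is forced below t_7 by the given relations, so the count is 7.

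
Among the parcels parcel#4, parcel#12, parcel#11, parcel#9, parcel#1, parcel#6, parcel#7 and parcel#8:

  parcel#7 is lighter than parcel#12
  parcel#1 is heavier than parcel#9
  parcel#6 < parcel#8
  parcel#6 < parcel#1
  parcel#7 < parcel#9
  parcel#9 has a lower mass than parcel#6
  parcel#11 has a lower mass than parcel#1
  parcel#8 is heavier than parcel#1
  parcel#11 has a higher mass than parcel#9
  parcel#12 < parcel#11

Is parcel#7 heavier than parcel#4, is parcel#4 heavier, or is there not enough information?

Following every chain through parcel#7: above parcel#7 we get parcel#12, parcel#9, parcel#6, parcel#11, parcel#1, parcel#8.
parcel#4 is not reached, and no chain runs the other way from parcel#4 to parcel#7.
So the given relations leave the order of parcel#7 and parcel#4 undetermined.

undetermined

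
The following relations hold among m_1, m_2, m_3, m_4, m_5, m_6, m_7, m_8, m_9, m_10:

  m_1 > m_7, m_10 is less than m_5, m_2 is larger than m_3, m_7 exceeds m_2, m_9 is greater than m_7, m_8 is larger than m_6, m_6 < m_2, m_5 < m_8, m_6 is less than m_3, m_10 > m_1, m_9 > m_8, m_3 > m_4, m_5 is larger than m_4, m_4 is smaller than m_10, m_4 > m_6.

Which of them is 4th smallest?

m_2

Chaining the given pairs: m_6 < m_4 < m_3 < m_2 < m_7 < m_1 < m_10 < m_5 < m_8 < m_9.
Counting 4 from the smallest end gives m_2.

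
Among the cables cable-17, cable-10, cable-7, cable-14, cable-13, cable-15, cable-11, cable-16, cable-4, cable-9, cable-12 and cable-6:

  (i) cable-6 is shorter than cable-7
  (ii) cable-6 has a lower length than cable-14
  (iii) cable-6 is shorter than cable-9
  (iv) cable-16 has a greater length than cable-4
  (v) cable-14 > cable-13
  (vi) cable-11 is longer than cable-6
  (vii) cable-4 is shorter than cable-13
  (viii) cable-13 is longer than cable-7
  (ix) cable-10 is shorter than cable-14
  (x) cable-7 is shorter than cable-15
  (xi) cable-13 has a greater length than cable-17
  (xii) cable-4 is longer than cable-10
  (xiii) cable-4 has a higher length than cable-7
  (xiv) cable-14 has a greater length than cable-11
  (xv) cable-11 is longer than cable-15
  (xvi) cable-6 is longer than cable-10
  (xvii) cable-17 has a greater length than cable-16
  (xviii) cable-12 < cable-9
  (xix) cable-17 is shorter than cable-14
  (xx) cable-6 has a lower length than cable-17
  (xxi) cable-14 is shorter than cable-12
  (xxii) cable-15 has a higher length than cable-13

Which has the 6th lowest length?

cable-17

The consecutive relations fix a unique order: cable-10 < cable-6 < cable-7 < cable-4 < cable-16 < cable-17 < cable-13 < cable-15 < cable-11 < cable-14 < cable-12 < cable-9.
The 6th smallest is cable-17.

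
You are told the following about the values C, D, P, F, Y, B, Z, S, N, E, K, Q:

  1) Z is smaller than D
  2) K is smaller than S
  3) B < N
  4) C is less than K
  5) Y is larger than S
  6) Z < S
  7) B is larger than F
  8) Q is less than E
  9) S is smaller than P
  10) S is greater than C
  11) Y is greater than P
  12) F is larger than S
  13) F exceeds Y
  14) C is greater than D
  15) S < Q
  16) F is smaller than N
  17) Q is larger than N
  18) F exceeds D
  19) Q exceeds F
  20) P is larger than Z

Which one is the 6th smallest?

Chaining the given pairs: Z < D < C < K < S < P < Y < F < B < N < Q < E.
Counting 6 from the smallest end gives P.

P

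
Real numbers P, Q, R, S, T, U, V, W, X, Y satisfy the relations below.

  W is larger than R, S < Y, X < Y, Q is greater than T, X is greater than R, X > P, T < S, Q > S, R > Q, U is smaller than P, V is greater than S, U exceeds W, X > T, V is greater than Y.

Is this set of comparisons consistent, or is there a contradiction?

Every relation is compatible with T < S < Q < R < W < U < P < X < Y < V; the set is consistent.

consistent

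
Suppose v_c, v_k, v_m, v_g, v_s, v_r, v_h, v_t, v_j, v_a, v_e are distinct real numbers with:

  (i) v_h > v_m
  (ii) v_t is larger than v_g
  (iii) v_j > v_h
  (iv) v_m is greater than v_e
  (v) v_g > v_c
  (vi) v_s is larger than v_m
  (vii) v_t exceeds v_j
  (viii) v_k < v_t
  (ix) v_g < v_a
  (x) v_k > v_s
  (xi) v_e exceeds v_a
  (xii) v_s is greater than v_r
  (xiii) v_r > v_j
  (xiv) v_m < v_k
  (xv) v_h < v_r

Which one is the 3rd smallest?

Piecing the relations together gives one ordering: v_c < v_g < v_a < v_e < v_m < v_h < v_j < v_r < v_s < v_k < v_t.
Counting 3 from the smallest end gives v_a.

v_a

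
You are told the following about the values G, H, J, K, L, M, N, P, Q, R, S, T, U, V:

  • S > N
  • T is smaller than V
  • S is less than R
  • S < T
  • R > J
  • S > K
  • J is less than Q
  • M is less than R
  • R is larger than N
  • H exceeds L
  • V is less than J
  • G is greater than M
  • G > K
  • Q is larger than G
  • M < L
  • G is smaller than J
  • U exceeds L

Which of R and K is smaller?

K

The relevant relations are K < S; S < T; T < V; V < J; J < R.
Together: K < S < T < V < J < R.
So K < R; K is the smaller of the two.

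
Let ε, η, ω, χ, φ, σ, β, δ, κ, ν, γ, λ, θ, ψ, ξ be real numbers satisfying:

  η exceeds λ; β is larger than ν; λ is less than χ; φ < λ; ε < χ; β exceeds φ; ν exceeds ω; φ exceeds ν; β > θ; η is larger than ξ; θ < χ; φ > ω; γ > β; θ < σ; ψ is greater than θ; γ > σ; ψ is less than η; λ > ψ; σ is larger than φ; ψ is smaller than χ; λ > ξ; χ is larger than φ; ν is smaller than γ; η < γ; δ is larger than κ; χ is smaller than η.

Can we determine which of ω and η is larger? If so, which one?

ω < ν and ν < φ give ω < φ.
With φ < λ: ω < ν < φ < λ.
Then λ < χ extends the chain to χ.
Then χ < η extends the chain to η.
So η is larger.

η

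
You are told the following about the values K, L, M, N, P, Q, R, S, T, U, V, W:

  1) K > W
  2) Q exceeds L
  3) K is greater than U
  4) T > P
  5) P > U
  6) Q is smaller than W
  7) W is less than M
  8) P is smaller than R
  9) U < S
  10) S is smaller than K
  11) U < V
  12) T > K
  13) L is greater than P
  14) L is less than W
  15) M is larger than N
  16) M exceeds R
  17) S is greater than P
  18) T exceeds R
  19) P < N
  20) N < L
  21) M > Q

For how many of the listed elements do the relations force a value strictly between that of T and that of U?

8

The relations place U below T. An element lies strictly between them when it is forced above U and also forced below T.
Above U: {P, V, R, N, L, S, Q, W, K, M}. Below T: {P, R, N, L, S, Q, W, K}.
Intersection: {P, R, N, L, S, Q, W, K} — 8.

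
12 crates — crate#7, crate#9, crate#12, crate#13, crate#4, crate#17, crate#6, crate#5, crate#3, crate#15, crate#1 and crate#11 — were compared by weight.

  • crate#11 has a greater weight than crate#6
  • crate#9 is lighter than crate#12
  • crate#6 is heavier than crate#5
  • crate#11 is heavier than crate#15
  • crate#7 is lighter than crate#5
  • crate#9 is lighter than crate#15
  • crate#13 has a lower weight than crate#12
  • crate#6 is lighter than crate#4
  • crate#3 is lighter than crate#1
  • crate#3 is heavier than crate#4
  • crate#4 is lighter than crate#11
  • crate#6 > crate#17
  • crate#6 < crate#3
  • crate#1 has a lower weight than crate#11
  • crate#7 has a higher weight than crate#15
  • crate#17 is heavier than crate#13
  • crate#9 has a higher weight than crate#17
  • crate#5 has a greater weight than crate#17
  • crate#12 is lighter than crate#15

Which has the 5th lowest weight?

Chaining the given pairs: crate#13 < crate#17 < crate#9 < crate#12 < crate#15 < crate#7 < crate#5 < crate#6 < crate#4 < crate#3 < crate#1 < crate#11.
Counting 5 from the smallest end gives crate#15.

crate#15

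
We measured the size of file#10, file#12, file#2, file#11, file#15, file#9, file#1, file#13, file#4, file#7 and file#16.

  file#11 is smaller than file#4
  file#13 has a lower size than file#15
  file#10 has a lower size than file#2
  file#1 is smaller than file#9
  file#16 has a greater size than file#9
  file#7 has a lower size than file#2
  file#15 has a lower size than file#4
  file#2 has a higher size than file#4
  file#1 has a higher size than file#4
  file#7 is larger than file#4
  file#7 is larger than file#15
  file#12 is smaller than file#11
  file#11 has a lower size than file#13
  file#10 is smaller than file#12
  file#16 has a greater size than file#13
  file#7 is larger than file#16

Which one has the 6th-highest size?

file#4

Chaining the given pairs: file#10 < file#12 < file#11 < file#13 < file#15 < file#4 < file#1 < file#9 < file#16 < file#7 < file#2.
Counting 6 from the largest end gives file#4.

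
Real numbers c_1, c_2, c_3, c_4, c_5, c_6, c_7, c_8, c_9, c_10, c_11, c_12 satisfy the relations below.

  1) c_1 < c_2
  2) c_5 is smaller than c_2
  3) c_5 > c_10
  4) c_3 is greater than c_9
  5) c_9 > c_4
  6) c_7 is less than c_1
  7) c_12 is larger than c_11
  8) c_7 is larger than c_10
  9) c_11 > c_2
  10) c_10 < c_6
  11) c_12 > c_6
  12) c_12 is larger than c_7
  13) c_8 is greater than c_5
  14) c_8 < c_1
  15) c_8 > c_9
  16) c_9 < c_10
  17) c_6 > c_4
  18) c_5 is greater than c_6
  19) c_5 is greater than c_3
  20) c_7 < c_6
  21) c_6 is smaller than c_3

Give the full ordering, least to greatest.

c_4 < c_9 < c_10 < c_7 < c_6 < c_3 < c_5 < c_8 < c_1 < c_2 < c_11 < c_12

Each adjacent pair is fixed by a given relation: c_4 < c_9; c_9 < c_10; c_10 < c_7; c_7 < c_6; c_6 < c_3; c_3 < c_5; c_5 < c_8; c_8 < c_1; c_1 < c_2; c_2 < c_11; c_11 < c_12. Chaining them end to end gives the full order.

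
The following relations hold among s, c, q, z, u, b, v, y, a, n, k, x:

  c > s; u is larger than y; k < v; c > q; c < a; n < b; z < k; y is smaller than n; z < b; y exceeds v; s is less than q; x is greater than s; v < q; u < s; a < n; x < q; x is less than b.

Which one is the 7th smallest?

x

The consecutive relations fix a unique order: z < k < v < y < u < s < x < q < c < a < n < b.
Counting 7 from the smallest end gives x.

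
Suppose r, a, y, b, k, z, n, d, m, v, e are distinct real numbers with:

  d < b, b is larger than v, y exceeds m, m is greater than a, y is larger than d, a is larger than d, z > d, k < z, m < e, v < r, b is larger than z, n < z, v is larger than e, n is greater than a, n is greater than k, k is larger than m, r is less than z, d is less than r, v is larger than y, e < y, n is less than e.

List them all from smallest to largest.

d < a < m < k < n < e < y < v < r < z < b

Each adjacent pair is fixed by a given relation: d < a; a < m; m < k; k < n; n < e; e < y; y < v; v < r; r < z; z < b. Chaining them end to end gives the full order.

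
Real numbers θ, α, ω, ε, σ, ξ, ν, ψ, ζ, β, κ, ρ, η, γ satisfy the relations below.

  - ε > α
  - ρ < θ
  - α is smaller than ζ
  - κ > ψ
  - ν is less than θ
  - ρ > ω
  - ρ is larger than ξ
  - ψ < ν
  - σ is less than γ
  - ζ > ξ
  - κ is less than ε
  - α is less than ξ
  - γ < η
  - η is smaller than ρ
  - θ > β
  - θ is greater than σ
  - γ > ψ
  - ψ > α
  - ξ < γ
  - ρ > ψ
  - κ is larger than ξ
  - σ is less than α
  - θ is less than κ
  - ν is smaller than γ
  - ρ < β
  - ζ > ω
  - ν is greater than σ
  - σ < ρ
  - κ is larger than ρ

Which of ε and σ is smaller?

The relevant relations are σ < α; α < ψ; ψ < ν; ν < γ; γ < η; η < ρ; ρ < β; β < θ; θ < κ; κ < ε.
Chaining these gives σ < α < ψ < ν < γ < η < ρ < β < θ < κ < ε.
So σ < ε; σ is the smaller of the two.

σ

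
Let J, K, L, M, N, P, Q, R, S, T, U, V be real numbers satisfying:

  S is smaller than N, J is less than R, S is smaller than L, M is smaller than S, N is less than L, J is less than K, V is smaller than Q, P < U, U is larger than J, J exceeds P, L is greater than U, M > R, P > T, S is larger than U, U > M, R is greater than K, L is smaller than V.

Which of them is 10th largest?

The consecutive relations fix a unique order: T < P < J < K < R < M < U < S < N < L < V < Q.
Counting 10 from the largest end gives J.

J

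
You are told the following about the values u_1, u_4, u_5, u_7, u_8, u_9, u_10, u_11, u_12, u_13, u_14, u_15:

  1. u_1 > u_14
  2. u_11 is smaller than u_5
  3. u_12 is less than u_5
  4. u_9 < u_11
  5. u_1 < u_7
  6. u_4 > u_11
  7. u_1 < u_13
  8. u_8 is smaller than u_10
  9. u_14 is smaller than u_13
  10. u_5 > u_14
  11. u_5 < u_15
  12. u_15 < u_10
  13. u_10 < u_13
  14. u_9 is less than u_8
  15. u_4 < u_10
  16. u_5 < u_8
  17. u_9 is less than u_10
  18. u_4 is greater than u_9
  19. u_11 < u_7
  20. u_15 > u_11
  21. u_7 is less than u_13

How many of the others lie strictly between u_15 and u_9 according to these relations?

2

Chaining upward from u_9 reaches: u_11, u_5, u_8, u_4, u_7, u_10, u_13.
Chaining downward from u_15 reaches: u_14, u_12, u_11, u_5.
Strictly between u_9 and u_15 are those in both lists: u_11, u_5 — 2 elements.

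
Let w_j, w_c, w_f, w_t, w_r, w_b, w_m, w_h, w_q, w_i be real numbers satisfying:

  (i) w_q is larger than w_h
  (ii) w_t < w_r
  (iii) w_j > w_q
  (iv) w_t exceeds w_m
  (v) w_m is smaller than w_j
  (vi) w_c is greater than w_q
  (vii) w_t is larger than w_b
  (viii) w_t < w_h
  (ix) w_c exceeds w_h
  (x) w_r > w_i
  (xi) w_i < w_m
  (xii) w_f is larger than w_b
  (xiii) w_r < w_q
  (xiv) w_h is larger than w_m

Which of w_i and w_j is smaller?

w_i

The relevant relations are w_i < w_m; w_m < w_t; w_t < w_h; w_h < w_q; w_q < w_j.
Chaining these gives w_i < w_m < w_t < w_h < w_q < w_j.
So w_i < w_j; w_i is the smaller of the two.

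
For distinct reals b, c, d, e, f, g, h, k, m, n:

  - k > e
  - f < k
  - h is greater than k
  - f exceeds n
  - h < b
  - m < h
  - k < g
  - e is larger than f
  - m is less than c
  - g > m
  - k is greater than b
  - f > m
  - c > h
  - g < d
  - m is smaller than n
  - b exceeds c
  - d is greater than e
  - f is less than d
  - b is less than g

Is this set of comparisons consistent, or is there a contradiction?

Chaining the given relations yields k < h < c < b, so k < b. But one relation states b < k. These cannot both hold.

inconsistent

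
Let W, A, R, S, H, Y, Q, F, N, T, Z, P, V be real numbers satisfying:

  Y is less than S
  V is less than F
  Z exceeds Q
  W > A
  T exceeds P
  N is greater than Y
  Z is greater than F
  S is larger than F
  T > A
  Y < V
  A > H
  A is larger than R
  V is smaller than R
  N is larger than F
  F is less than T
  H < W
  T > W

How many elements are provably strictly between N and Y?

2

Chaining upward from Y reaches: V, R, F, A, W, S, Z, T.
Chaining downward from N reaches: V, F.
Strictly between Y and N are those in both lists: V, F — 2 elements.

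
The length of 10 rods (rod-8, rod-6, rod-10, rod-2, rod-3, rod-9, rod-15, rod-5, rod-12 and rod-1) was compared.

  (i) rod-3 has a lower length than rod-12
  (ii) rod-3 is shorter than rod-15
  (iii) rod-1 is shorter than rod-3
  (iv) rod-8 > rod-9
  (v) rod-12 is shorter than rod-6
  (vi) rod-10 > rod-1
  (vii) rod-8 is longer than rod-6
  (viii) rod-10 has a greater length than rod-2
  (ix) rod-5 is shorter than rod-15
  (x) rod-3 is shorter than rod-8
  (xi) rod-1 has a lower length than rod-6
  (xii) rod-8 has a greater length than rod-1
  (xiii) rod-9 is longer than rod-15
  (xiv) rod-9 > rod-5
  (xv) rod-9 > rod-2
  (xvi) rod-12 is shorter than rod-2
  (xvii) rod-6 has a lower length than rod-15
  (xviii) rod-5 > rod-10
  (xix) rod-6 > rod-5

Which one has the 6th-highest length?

Chaining the given pairs: rod-1 < rod-3 < rod-12 < rod-2 < rod-10 < rod-5 < rod-6 < rod-15 < rod-9 < rod-8.
Counting 6 from the largest end gives rod-10.

rod-10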